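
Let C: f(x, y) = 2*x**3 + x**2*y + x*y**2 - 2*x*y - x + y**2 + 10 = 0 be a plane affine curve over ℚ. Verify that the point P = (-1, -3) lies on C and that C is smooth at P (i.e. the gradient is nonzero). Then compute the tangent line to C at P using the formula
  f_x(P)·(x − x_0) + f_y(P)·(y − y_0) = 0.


Tangent line at P: 26*x + 3*y + 35 = 0.

Step 1: f(-1, -3) = 0, so P lies on C.
Step 2: partial derivatives
  f_x(x, y) = 6*x**2 + 2*x*y + y**2 - 2*y - 1, f_y(x, y) = x**2 + 2*x*y - 2*x + 2*y.
  f_x(P) = 26, f_y(P) = 3 (gradient nonzero, so P is smooth).
Step 3: tangent line at P: 26·(x − -1) + 3·(y − -3) = 0.
Expanding: 26*x + 3*y + 35 = 0.


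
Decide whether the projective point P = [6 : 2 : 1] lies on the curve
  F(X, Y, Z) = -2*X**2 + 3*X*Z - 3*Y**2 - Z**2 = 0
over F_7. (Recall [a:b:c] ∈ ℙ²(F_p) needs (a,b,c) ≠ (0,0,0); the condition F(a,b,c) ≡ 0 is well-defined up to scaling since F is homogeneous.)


F(6,2,1) ≡ 3 (mod 7); P is NOT on the curve.

Evaluate F(6, 2, 1) term-by-term (mod 7).
  -2*X**2 ↦ -2·36·1·1 = -72
  3*X*Z ↦ 3·6·1·1 = 18
  -3*Y**2 ↦ -3·1·4·1 = -12
  -Z**2 ↦ -1·1·1·1 = -1
Sum: F(6, 2, 1) = (-72) + (18) + (-12) + (-1) = -67.
Reducing mod 7: -67 ≡ 3 (mod 7).
Since F(a, b, c) ≡ 3 ≠ 0 (mod 7), P does NOT lie on the curve.


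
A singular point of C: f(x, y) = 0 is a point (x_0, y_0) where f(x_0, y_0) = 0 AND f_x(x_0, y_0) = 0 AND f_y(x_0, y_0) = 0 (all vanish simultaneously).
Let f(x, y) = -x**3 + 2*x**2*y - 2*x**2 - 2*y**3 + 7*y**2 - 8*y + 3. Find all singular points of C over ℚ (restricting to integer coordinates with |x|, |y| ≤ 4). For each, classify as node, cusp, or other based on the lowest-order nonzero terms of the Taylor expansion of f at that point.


Singular points: {(0, 1)}; classification: cusp.

Compute partial derivatives:
  f_x = -3*x**2 + 4*x*y - 4*x.
  f_y = 2*x**2 - 6*y**2 + 14*y - 8.
Scan x_0 ∈ {−4, ..., 4}. For each x_0, f_y(x_0, y) is a polynomial in y; find its integer roots y ∈ {−4, ..., 4}, then test f_x and f at those candidates.
  x = -4: f_y(-4, y) = -6*y**2 + 14*y + 24; no integer root y with |y| ≤ 4.
  x = -3: f_y(-3, y) = -6*y**2 + 14*y + 10; no integer root y with |y| ≤ 4.
  x = -2: f_y(-2, y) = -6*y**2 + 14*y; vanishes at y ∈ {0}. (-2, 0): f_x = -4 ≠ 0.
  x = -1: f_y(-1, y) = -6*y**2 + 14*y - 6; no integer root y with |y| ≤ 4.
  x = 0: f_y(0, y) = -6*y**2 + 14*y - 8; vanishes at y ∈ {1}. (0, 1): f_x = 0, f = 0 — SINGULAR.
  x = 1: f_y(1, y) = -6*y**2 + 14*y - 6; no integer root y with |y| ≤ 4.
  x = 2: f_y(2, y) = -6*y**2 + 14*y; vanishes at y ∈ {0}. (2, 0): f_x = -20 ≠ 0.
  x = 3: f_y(3, y) = -6*y**2 + 14*y + 10; no integer root y with |y| ≤ 4.
  x = 4: f_y(4, y) = -6*y**2 + 14*y + 24; no integer root y with |y| ≤ 4.
Only singular point on the grid: (0, 1).
Classify: substitute x = 0 + u, y = 1 + v and expand: f = -u**3 + 2*u**2*v - 2*v**3 + v**2.
No constant or linear terms (consistent with a singular point). Quadratic part: v**2. Cubic part: -u**3 + 2*u**2*v - 2*v**3.
The quadratic part v**2 is a perfect square, so there is a single (double) tangent line v = 0, i.e. y = 1. Restricting the cubic part to that line (v = 0) leaves -u**3 ≠ 0, so f is not divisible by v and the branch is v² ≈ u**3 to lowest order — this is a cusp.
Classification: cusp.


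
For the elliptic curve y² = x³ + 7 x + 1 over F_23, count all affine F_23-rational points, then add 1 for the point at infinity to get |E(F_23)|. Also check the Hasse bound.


Affine points = {(0, 1), (0, 22), (1, 3), (1, 20), (2, 0), (3, 7), (3, 16), (4, 1), (4, 22), (5, 0), (6, 11), (6, 12), (7, 5), (7, 18), (10, 6), (10, 17), (11, 11), (11, 12), (13, 9), (13, 14), (15, 10), (15, 13), (16, 0), (18, 5), (18, 18), (19, 1), (19, 22), (21, 5), (21, 18), (22, 4), (22, 19)}; affine count = 31; |E(F_23)| = 32.

Discriminant check: Δ ∝ 4a³ + 27b² = 4·7³ + 27·1² = 4·343 + 27·1 ≡ 19 (mod 23). Nonzero ⇒ E is nonsingular.
For each x ∈ F_23, compute rhs = x³ + 7·x + 1 mod 23, then count y ∈ F_23 with y² ≡ rhs.
  x = 0: rhs = 1, matching y values: 1, 22 (2 points).
  x = 1: rhs = 9, matching y values: 3, 20 (2 points).
  x = 2: rhs = 0, matching y values: 0 (1 points).
  x = 3: rhs = 3, matching y values: 7, 16 (2 points).
  x = 4: rhs = 1, matching y values: 1, 22 (2 points).
  x = 5: rhs = 0, matching y values: 0 (1 points).
  x = 6: rhs = 6, matching y values: 11, 12 (2 points).
  x = 7: rhs = 2, matching y values: 5, 18 (2 points).
  x = 8: rhs = 17, matching y values: none (0 points).
  x = 9: rhs = 11, matching y values: none (0 points).
  x = 10: rhs = 13, matching y values: 6, 17 (2 points).
  x = 11: rhs = 6, matching y values: 11, 12 (2 points).
  x = 12: rhs = 19, matching y values: none (0 points).
  x = 13: rhs = 12, matching y values: 9, 14 (2 points).
  x = 14: rhs = 14, matching y values: none (0 points).
  x = 15: rhs = 8, matching y values: 10, 13 (2 points).
  x = 16: rhs = 0, matching y values: 0 (1 points).
  x = 17: rhs = 19, matching y values: none (0 points).
  x = 18: rhs = 2, matching y values: 5, 18 (2 points).
  x = 19: rhs = 1, matching y values: 1, 22 (2 points).
  x = 20: rhs = 22, matching y values: none (0 points).
  x = 21: rhs = 2, matching y values: 5, 18 (2 points).
  x = 22: rhs = 16, matching y values: 4, 19 (2 points).
Total affine count: 31.
Full point count |E(F_23)| = 31 + 1 = 32.
Hasse bound: |32 − (23+1)| = |8| = 8 ≤ 2√23 ≈ 9.5917 ✓.


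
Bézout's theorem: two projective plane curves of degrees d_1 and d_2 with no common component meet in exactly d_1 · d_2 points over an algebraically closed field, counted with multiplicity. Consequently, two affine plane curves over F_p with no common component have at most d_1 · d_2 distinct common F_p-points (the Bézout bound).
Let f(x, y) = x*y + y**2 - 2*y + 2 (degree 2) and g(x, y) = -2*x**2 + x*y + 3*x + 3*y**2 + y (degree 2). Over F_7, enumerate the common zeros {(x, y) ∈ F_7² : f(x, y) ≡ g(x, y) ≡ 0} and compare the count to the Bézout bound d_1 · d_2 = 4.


Common zeros: {(5, 5), (6, 2)}; count = 2; Bézout bound = 4.

deg(f) = 2, deg(g) = 2, so Bézout bound = 4.
Scan x ∈ F_7. For each x, list the y ∈ F_7 with f(x, y) ≡ 0 and those with g(x, y) ≡ 0 (mod 7); the common zeros in that column are the intersection.
  x = 0: f ≡ 0 at y ∈ ∅; g ≡ 0 at y ∈ {0, 2}; common: ∅.
  x = 1: f ≡ 0 at y ∈ {4}; g ≡ 0 at y ∈ ∅; common: ∅.
  x = 2: f ≡ 0 at y ∈ ∅; g ≡ 0 at y ∈ ∅; common: ∅.
  x = 3: f ≡ 0 at y ∈ {3}; g ≡ 0 at y ∈ ∅; common: ∅.
  x = 4: f ≡ 0 at y ∈ ∅; g ≡ 0 at y ∈ ∅; common: ∅.
  x = 5: f ≡ 0 at y ∈ {5, 6}; g ≡ 0 at y ∈ {0, 5}; common: {5}.
  x = 6: f ≡ 0 at y ∈ {1, 2}; g ≡ 0 at y ∈ {2, 5}; common: {2}.
Collecting: common zeros = {(5, 5), (6, 2)}, so the count is 2.
Comparison with the Bézout bound: 2 ≤ 4 = deg(f)·deg(g), as expected for curves with no common component (the affine F_7-count falls short of the bound because intersections may lie at infinity, over extension fields, or carry multiplicity).


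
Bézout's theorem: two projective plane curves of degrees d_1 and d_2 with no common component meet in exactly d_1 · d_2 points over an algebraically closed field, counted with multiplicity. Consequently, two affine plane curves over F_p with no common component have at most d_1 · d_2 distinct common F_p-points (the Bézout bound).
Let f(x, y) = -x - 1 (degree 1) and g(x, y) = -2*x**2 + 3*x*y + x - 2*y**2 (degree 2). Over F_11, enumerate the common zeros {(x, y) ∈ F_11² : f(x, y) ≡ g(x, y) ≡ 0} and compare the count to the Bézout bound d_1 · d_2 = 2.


Common zeros: ∅; count = 0; Bézout bound = 2.

deg(f) = 1, deg(g) = 2, so Bézout bound = 2.
Scan x ∈ F_11. For each x, list the y ∈ F_11 with f(x, y) ≡ 0 and those with g(x, y) ≡ 0 (mod 11); the common zeros in that column are the intersection.
  x = 0: f ≡ 0 at y ∈ ∅; g ≡ 0 at y ∈ {0}; common: ∅.
  x = 1: f ≡ 0 at y ∈ ∅; g ≡ 0 at y ∈ {1, 6}; common: ∅.
  x = 2: f ≡ 0 at y ∈ ∅; g ≡ 0 at y ∈ ∅; common: ∅.
  x = 3: f ≡ 0 at y ∈ ∅; g ≡ 0 at y ∈ {4, 6}; common: ∅.
  x = 4: f ≡ 0 at y ∈ ∅; g ≡ 0 at y ∈ ∅; common: ∅.
  x = 5: f ≡ 0 at y ∈ ∅; g ≡ 0 at y ∈ ∅; common: ∅.
  x = 6: f ≡ 0 at y ∈ ∅; g ≡ 0 at y ∈ {0, 9}; common: ∅.
  x = 7: f ≡ 0 at y ∈ ∅; g ≡ 0 at y ∈ ∅; common: ∅.
  x = 8: f ≡ 0 at y ∈ ∅; g ≡ 0 at y ∈ {3, 9}; common: ∅.
  x = 9: f ≡ 0 at y ∈ ∅; g ≡ 0 at y ∈ {4}; common: ∅.
  x = 10: f ≡ 0 at y ∈ {0, 1, 2, 3, 4, 5, 6, 7, 8, 9, 10}; g ≡ 0 at y ∈ ∅; common: ∅.
Collecting: common zeros = ∅, so the count is 0.
Comparison with the Bézout bound: 0 ≤ 2 = deg(f)·deg(g), as expected for curves with no common component (the affine F_11-count falls short of the bound because intersections may lie at infinity, over extension fields, or carry multiplicity).


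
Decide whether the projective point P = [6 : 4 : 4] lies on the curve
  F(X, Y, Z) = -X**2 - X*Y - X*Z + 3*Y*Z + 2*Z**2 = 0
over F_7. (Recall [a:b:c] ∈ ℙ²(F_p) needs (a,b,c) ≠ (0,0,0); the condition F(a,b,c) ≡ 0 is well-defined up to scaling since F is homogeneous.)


F(6,4,4) ≡ 3 (mod 7); P is NOT on the curve.

Evaluate F(6, 4, 4) term-by-term (mod 7).
  -X**2 ↦ -1·36·1·1 = -36
  -X*Y ↦ -1·6·4·1 = -24
  -X*Z ↦ -1·6·1·4 = -24
  3*Y*Z ↦ 3·1·4·4 = 48
  2*Z**2 ↦ 2·1·1·16 = 32
Sum: F(6, 4, 4) = (-36) + (-24) + (-24) + (48) + (32) = -4.
Reducing mod 7: -4 ≡ 3 (mod 7).
Since F(a, b, c) ≡ 3 ≠ 0 (mod 7), P does NOT lie on the curve.


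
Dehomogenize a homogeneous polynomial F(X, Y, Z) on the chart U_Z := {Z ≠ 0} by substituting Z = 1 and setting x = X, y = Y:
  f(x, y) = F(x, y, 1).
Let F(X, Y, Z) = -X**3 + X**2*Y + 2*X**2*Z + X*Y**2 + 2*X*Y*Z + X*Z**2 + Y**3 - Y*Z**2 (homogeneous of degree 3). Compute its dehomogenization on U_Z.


f(x, y) = -x**3 + x**2*y + 2*x**2 + x*y**2 + 2*x*y + x + y**3 - y

On U_Z we set Z = 1. Each monomial c·X^i·Y^j·Z^k in F becomes c·x^i·y^j·1^k = c·x^i·y^j.
Substituting Z = 1: F(X, Y, 1) = -x**3 + x**2*y + 2*x**2 + x*y**2 + 2*x*y + x + y**3 - y.
Note: deg(f) ≤ deg(F) = 3; strict inequality happens when F is divisible by Z (lost terms).


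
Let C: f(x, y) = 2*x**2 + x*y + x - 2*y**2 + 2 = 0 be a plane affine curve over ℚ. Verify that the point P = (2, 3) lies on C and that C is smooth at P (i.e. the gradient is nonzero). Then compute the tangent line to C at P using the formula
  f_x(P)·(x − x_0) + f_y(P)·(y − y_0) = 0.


Tangent line at P: 12*x - 10*y + 6 = 0.

Step 1: f(2, 3) = 0, so P lies on C.
Step 2: partial derivatives
  f_x(x, y) = 4*x + y + 1, f_y(x, y) = x - 4*y.
  f_x(P) = 12, f_y(P) = -10 (gradient nonzero, so P is smooth).
Step 3: tangent line at P: 12·(x − 2) + -10·(y − 3) = 0.
Expanding: 12*x - 10*y + 6 = 0.


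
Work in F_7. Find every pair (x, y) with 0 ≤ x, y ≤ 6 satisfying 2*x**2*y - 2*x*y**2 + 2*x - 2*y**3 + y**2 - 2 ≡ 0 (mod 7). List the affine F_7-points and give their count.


Affine F_7-points: {(0, 2), (1, 0), (2, 6), (4, 5), (5, 2), (5, 5), (5, 6)}; count = 7.

For each of the 49 pairs (x, y) ∈ F_7², evaluate f(x, y) mod 7. Record the zeros.
  x = 0: [0↦5, 1↦4, 2↦0, 3↦2, 4↦5, 5↦4, 6↦1]  zeros at y ∈ {2}
  x = 1: [0↦0, 1↦6, 2↦5, 3↦6, 4↦4, 5↦1, 6↦6]  zeros at y ∈ {0}
  x = 2: [0↦2, 1↦5, 2↦4, 3↦1, 4↦5, 5↦4, 6↦0]  zeros at y ∈ {6}
  x = 3: [0↦4, 1↦1, 2↦4, 3↦1, 4↦1, 5↦6, 6↦4]  zeros at y ∈ ∅
  x = 4: [0↦6, 1↦1, 2↦5, 3↦6, 4↦6, 5↦0, 6↦4]  zeros at y ∈ {5}
  x = 5: [0↦1, 1↦5, 2↦0, 3↦2, 4↦6, 5↦0, 6↦0]  zeros at y ∈ {2, 5, 6}
  x = 6: [0↦3, 1↦6, 2↦3, 3↦3, 4↦1, 5↦6, 6↦6]  zeros at y ∈ ∅
Collecting zeros: affine points = {(0, 2), (1, 0), (2, 6), (4, 5), (5, 2), (5, 5), (5, 6)}.
Total count |C(F_7)_aff| = 7.


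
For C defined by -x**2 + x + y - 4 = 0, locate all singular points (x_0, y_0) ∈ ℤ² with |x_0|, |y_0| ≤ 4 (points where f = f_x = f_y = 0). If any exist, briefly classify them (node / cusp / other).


No singular points in the scanned grid; C is smooth there.

Compute partial derivatives:
  f_x = 1 - 2*x.
  f_y = 1.
f_y = 1 is a nonzero constant, so f_y never vanishes: no point (x, y) can satisfy f = f_x = f_y = 0. In particular no (x, y) ∈ {−4, ..., 4}² is singular; the curve is smooth.


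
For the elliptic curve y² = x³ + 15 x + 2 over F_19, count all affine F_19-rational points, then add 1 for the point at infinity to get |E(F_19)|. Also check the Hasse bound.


Affine points = {(3, 6), (3, 13), (6, 2), (6, 17), (8, 8), (8, 11), (9, 7), (9, 12), (11, 4), (11, 15), (13, 0), (14, 7), (14, 12), (15, 7), (15, 12), (16, 5), (16, 14), (18, 9), (18, 10)}; affine count = 19; |E(F_19)| = 20.

Discriminant check: Δ ∝ 4a³ + 27b² = 4·15³ + 27·2² = 4·3375 + 27·4 ≡ 4 (mod 19). Nonzero ⇒ E is nonsingular.
For each x ∈ F_19, compute rhs = x³ + 15·x + 2 mod 19, then count y ∈ F_19 with y² ≡ rhs.
  x = 0: rhs = 2, matching y values: none (0 points).
  x = 1: rhs = 18, matching y values: none (0 points).
  x = 2: rhs = 2, matching y values: none (0 points).
  x = 3: rhs = 17, matching y values: 6, 13 (2 points).
  x = 4: rhs = 12, matching y values: none (0 points).
  x = 5: rhs = 12, matching y values: none (0 points).
  x = 6: rhs = 4, matching y values: 2, 17 (2 points).
  x = 7: rhs = 13, matching y values: none (0 points).
  x = 8: rhs = 7, matching y values: 8, 11 (2 points).
  x = 9: rhs = 11, matching y values: 7, 12 (2 points).
  x = 10: rhs = 12, matching y values: none (0 points).
  x = 11: rhs = 16, matching y values: 4, 15 (2 points).
  x = 12: rhs = 10, matching y values: none (0 points).
  x = 13: rhs = 0, matching y values: 0 (1 points).
  x = 14: rhs = 11, matching y values: 7, 12 (2 points).
  x = 15: rhs = 11, matching y values: 7, 12 (2 points).
  x = 16: rhs = 6, matching y values: 5, 14 (2 points).
  x = 17: rhs = 2, matching y values: none (0 points).
  x = 18: rhs = 5, matching y values: 9, 10 (2 points).
Total affine count: 19.
Full point count |E(F_19)| = 19 + 1 = 20.
Hasse bound: |20 − (19+1)| = |0| = 0 ≤ 2√19 ≈ 8.7178 ✓.


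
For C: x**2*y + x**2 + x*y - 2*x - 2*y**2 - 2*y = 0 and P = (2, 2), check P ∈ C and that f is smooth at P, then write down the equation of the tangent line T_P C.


Tangent line at P: 12*x - 4*y - 16 = 0.

Step 1: f(2, 2) = 0, so P lies on C.
Step 2: partial derivatives
  f_x(x, y) = 2*x*y + 2*x + y - 2, f_y(x, y) = x**2 + x - 4*y - 2.
  f_x(P) = 12, f_y(P) = -4 (gradient nonzero, so P is smooth).
Step 3: tangent line at P: 12·(x − 2) + -4·(y − 2) = 0.
Expanding: 12*x - 4*y - 16 = 0.


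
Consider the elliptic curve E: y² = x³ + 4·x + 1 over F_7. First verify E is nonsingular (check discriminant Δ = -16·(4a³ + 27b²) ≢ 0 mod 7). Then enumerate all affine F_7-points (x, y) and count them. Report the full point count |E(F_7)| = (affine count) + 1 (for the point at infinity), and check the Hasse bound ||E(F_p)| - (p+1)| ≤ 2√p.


Affine points = {(0, 1), (0, 6), (4, 2), (4, 5)}; affine count = 4; |E(F_7)| = 5.

Discriminant check: Δ ∝ 4a³ + 27b² = 4·4³ + 27·1² = 4·64 + 27·1 ≡ 3 (mod 7). Nonzero ⇒ E is nonsingular.
For each x ∈ F_7, compute rhs = x³ + 4·x + 1 mod 7, then count y ∈ F_7 with y² ≡ rhs.
  x = 0: rhs = 1, matching y values: 1, 6 (2 points).
  x = 1: rhs = 6, matching y values: none (0 points).
  x = 2: rhs = 3, matching y values: none (0 points).
  x = 3: rhs = 5, matching y values: none (0 points).
  x = 4: rhs = 4, matching y values: 2, 5 (2 points).
  x = 5: rhs = 6, matching y values: none (0 points).
  x = 6: rhs = 3, matching y values: none (0 points).
Total affine count: 4.
Full point count |E(F_7)| = 4 + 1 = 5.
Hasse bound: |5 − (7+1)| = |-3| = 3 ≤ 2√7 ≈ 5.2915 ✓.


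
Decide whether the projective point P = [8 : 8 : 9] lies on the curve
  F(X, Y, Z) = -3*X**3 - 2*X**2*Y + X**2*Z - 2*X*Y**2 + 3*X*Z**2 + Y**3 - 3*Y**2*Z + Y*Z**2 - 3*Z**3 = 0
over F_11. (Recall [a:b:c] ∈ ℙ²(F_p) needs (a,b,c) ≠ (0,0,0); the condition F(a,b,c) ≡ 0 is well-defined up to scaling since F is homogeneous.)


F(8,8,9) ≡ 9 (mod 11); P is NOT on the curve.

Evaluate F(8, 8, 9) term-by-term (mod 11).
  -3*X**3 ↦ -3·512·1·1 = -1536
  -2*X**2*Y ↦ -2·64·8·1 = -1024
  X**2*Z ↦ 1·64·1·9 = 576
  -2*X*Y**2 ↦ -2·8·64·1 = -1024
  3*X*Z**2 ↦ 3·8·1·81 = 1944
  Y**3 ↦ 1·1·512·1 = 512
  -3*Y**2*Z ↦ -3·1·64·9 = -1728
  Y*Z**2 ↦ 1·1·8·81 = 648
  -3*Z**3 ↦ -3·1·1·729 = -2187
Sum: F(8, 8, 9) = (-1536) + (-1024) + (576) + (-1024) + (1944) + (512) + (-1728) + (648) + (-2187) = -3819.
Reducing mod 11: -3819 ≡ 9 (mod 11).
Since F(a, b, c) ≡ 9 ≠ 0 (mod 11), P does NOT lie on the curve.


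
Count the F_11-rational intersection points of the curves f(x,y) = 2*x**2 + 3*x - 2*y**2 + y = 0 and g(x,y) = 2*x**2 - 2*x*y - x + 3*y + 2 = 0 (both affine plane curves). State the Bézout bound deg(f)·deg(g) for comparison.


Common zeros: {(4, 6)}; count = 1; Bézout bound = 4.

deg(f) = 2, deg(g) = 2, so Bézout bound = 4.
Scan x ∈ F_11. For each x, list the y ∈ F_11 with f(x, y) ≡ 0 and those with g(x, y) ≡ 0 (mod 11); the common zeros in that column are the intersection.
  x = 0: f ≡ 0 at y ∈ {0, 6}; g ≡ 0 at y ∈ {3}; common: ∅.
  x = 1: f ≡ 0 at y ∈ ∅; g ≡ 0 at y ∈ {8}; common: ∅.
  x = 2: f ≡ 0 at y ∈ {7, 10}; g ≡ 0 at y ∈ {8}; common: ∅.
  x = 3: f ≡ 0 at y ∈ ∅; g ≡ 0 at y ∈ {2}; common: ∅.
  x = 4: f ≡ 0 at y ∈ {0, 6}; g ≡ 0 at y ∈ {6}; common: {6}.
  x = 5: f ≡ 0 at y ∈ {8, 9}; g ≡ 0 at y ∈ {2}; common: ∅.
  x = 6: f ≡ 0 at y ∈ ∅; g ≡ 0 at y ∈ {10}; common: ∅.
  x = 7: f ≡ 0 at y ∈ ∅; g ≡ 0 at y ∈ ∅; common: ∅.
  x = 8: f ≡ 0 at y ∈ ∅; g ≡ 0 at y ∈ {6}; common: ∅.
  x = 9: f ≡ 0 at y ∈ ∅; g ≡ 0 at y ∈ {3}; common: ∅.
  x = 10: f ≡ 0 at y ∈ {8, 9}; g ≡ 0 at y ∈ {10}; common: ∅.
Collecting: common zeros = {(4, 6)}, so the count is 1.
Comparison with the Bézout bound: 1 ≤ 4 = deg(f)·deg(g), as expected for curves with no common component (the affine F_11-count falls short of the bound because intersections may lie at infinity, over extension fields, or carry multiplicity).


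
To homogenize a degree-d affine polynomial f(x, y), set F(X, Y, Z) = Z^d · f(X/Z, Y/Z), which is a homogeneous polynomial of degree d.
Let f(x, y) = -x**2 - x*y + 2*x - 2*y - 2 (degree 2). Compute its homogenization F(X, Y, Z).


F(X, Y, Z) = -X**2 - X*Y + 2*X*Z - 2*Y*Z - 2*Z**2

deg(f) = 2.
Substitute x = X/Z, y = Y/Z into f, then multiply by Z^2.
  monomial -1·x^2·y^0 ↦ -1·X^2·Y^0·Z^0.
  monomial -1·x^1·y^1 ↦ -1·X^1·Y^1·Z^0.
  monomial 2·x^1·y^0 ↦ 2·X^1·Y^0·Z^1.
  monomial -2·x^0·y^1 ↦ -2·X^0·Y^1·Z^1.
  monomial -2·x^0·y^0 ↦ -2·X^0·Y^0·Z^2.
Collecting: F(X, Y, Z) = -X**2 - X*Y + 2*X*Z - 2*Y*Z - 2*Z**2.


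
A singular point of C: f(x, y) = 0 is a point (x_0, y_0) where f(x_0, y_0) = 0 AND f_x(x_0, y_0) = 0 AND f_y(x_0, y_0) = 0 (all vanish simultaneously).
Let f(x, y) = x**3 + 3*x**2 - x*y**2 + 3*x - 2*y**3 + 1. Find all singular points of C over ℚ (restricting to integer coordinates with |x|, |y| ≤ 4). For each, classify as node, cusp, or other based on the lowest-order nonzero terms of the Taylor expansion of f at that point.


Singular points: {(-1, 0)}; classification: cusp.

Compute partial derivatives:
  f_x = 3*x**2 + 6*x - y**2 + 3.
  f_y = -2*x*y - 6*y**2.
Scan x_0 ∈ {−4, ..., 4}. For each x_0, f_y(x_0, y) is a polynomial in y; find its integer roots y ∈ {−4, ..., 4}, then test f_x and f at those candidates.
  x = -4: f_y(-4, y) = -6*y**2 + 8*y; vanishes at y ∈ {0}. (-4, 0): f_x = 27 ≠ 0.
  x = -3: f_y(-3, y) = -6*y**2 + 6*y; vanishes at y ∈ {0, 1}. (-3, 0): f_x = 12 ≠ 0; (-3, 1): f_x = 11 ≠ 0.
  x = -2: f_y(-2, y) = -6*y**2 + 4*y; vanishes at y ∈ {0}. (-2, 0): f_x = 3 ≠ 0.
  x = -1: f_y(-1, y) = -6*y**2 + 2*y; vanishes at y ∈ {0}. (-1, 0): f_x = 0, f = 0 — SINGULAR.
  x = 0: f_y(0, y) = -6*y**2; vanishes at y ∈ {0}. (0, 0): f_x = 3 ≠ 0.
  x = 1: f_y(1, y) = -6*y**2 - 2*y; vanishes at y ∈ {0}. (1, 0): f_x = 12 ≠ 0.
  x = 2: f_y(2, y) = -6*y**2 - 4*y; vanishes at y ∈ {0}. (2, 0): f_x = 27 ≠ 0.
  x = 3: f_y(3, y) = -6*y**2 - 6*y; vanishes at y ∈ {-1, 0}. (3, -1): f_x = 47 ≠ 0; (3, 0): f_x = 48 ≠ 0.
  x = 4: f_y(4, y) = -6*y**2 - 8*y; vanishes at y ∈ {0}. (4, 0): f_x = 75 ≠ 0.
Only singular point on the grid: (-1, 0).
Classify: substitute x = -1 + u, y = 0 + v and expand: f = u**3 - u*v**2 - 2*v**3 + v**2.
No constant or linear terms (consistent with a singular point). Quadratic part: v**2. Cubic part: u**3 - u*v**2 - 2*v**3.
The quadratic part v**2 is a perfect square, so there is a single (double) tangent line v = 0, i.e. y = 0. Restricting the cubic part to that line (v = 0) leaves u**3 ≠ 0, so f is not divisible by v and the branch is v² ≈ -u**3 to lowest order — this is a cusp.
Classification: cusp.


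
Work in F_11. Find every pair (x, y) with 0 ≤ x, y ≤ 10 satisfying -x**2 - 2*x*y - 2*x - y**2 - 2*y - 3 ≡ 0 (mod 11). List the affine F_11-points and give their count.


Affine F_11-points: {(0, 2), (0, 7), (1, 1), (1, 6), (2, 0), (2, 5), (3, 4), (3, 10), (4, 3), (4, 9), (5, 2), (5, 8), (6, 1), (6, 7), (7, 0), (7, 6), (8, 5), (8, 10), (9, 4), (9, 9), (10, 3), (10, 8)}; count = 22.

For each of the 121 pairs (x, y) ∈ F_11², evaluate f(x, y) mod 11. Record the zeros.
  x = 0: [0↦8, 1↦5, 2↦0, 3↦4, 4↦6, 5↦6, 6↦4, 7↦0, 8↦5, 9↦8, 10↦9]  zeros at y ∈ {2, 7}
  x = 1: [0↦5, 1↦0, 2↦4, 3↦6, 4↦6, 5↦4, 6↦0, 7↦5, 8↦8, 9↦9, 10↦8]  zeros at y ∈ {1, 6}
  x = 2: [0↦0, 1↦4, 2↦6, 3↦6, 4↦4, 5↦0, 6↦5, 7↦8, 8↦9, 9↦8, 10↦5]  zeros at y ∈ {0, 5}
  x = 3: [0↦4, 1↦6, 2↦6, 3↦4, 4↦0, 5↦5, 6↦8, 7↦9, 8↦8, 9↦5, 10↦0]  zeros at y ∈ {4, 10}
  x = 4: [0↦6, 1↦6, 2↦4, 3↦0, 4↦5, 5↦8, 6↦9, 7↦8, 8↦5, 9↦0, 10↦4]  zeros at y ∈ {3, 9}
  x = 5: [0↦6, 1↦4, 2↦0, 3↦5, 4↦8, 5↦9, 6↦8, 7↦5, 8↦0, 9↦4, 10↦6]  zeros at y ∈ {2, 8}
  x = 6: [0↦4, 1↦0, 2↦5, 3↦8, 4↦9, 5↦8, 6↦5, 7↦0, 8↦4, 9↦6, 10↦6]  zeros at y ∈ {1, 7}
  x = 7: [0↦0, 1↦5, 2↦8, 3↦9, 4↦8, 5↦5, 6↦0, 7↦4, 8↦6, 9↦6, 10↦4]  zeros at y ∈ {0, 6}
  x = 8: [0↦5, 1↦8, 2↦9, 3↦8, 4↦5, 5↦0, 6↦4, 7↦6, 8↦6, 9↦4, 10↦0]  zeros at y ∈ {5, 10}
  x = 9: [0↦8, 1↦9, 2↦8, 3↦5, 4↦0, 5↦4, 6↦6, 7↦6, 8↦4, 9↦0, 10↦5]  zeros at y ∈ {4, 9}
  x = 10: [0↦9, 1↦8, 2↦5, 3↦0, 4↦4, 5↦6, 6↦6, 7↦4, 8↦0, 9↦5, 10↦8]  zeros at y ∈ {3, 8}
Collecting zeros: affine points = {(0, 2), (0, 7), (1, 1), (1, 6), (2, 0), (2, 5), (3, 4), (3, 10), (4, 3), (4, 9), (5, 2), (5, 8), (6, 1), (6, 7), (7, 0), (7, 6), (8, 5), (8, 10), (9, 4), (9, 9), (10, 3), (10, 8)}.
Total count |C(F_11)_aff| = 22.


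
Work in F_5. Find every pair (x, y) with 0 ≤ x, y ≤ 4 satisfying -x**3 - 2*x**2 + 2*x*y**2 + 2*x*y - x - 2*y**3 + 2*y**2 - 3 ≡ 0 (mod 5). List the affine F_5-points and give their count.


Affine F_5-points: {(2, 2), (3, 3)}; count = 2.

For each of the 25 pairs (x, y) ∈ F_5², evaluate f(x, y) mod 5. Record the zeros.
  x = 0: [0↦2, 1↦2, 2↦4, 3↦1, 4↦1]  zeros at y ∈ ∅
  x = 1: [0↦3, 1↦2, 2↦2, 3↦1, 4↦2]  zeros at y ∈ ∅
  x = 2: [0↦4, 1↦2, 2↦0, 3↦1, 4↦3]  zeros at y ∈ {2}
  x = 3: [0↦4, 1↦1, 2↦2, 3↦0, 4↦3]  zeros at y ∈ {3}
  x = 4: [0↦2, 1↦3, 2↦2, 3↦2, 4↦1]  zeros at y ∈ ∅
Collecting zeros: affine points = {(2, 2), (3, 3)}.
Total count |C(F_5)_aff| = 2.


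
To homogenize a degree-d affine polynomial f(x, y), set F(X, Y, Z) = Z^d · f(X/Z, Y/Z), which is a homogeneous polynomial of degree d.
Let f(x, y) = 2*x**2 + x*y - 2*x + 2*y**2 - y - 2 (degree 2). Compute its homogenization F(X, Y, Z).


F(X, Y, Z) = 2*X**2 + X*Y - 2*X*Z + 2*Y**2 - Y*Z - 2*Z**2

deg(f) = 2.
Substitute x = X/Z, y = Y/Z into f, then multiply by Z^2.
  monomial 2·x^2·y^0 ↦ 2·X^2·Y^0·Z^0.
  monomial 1·x^1·y^1 ↦ 1·X^1·Y^1·Z^0.
  monomial -2·x^1·y^0 ↦ -2·X^1·Y^0·Z^1.
  monomial 2·x^0·y^2 ↦ 2·X^0·Y^2·Z^0.
  monomial -1·x^0·y^1 ↦ -1·X^0·Y^1·Z^1.
  monomial -2·x^0·y^0 ↦ -2·X^0·Y^0·Z^2.
Collecting: F(X, Y, Z) = 2*X**2 + X*Y - 2*X*Z + 2*Y**2 - Y*Z - 2*Z**2.


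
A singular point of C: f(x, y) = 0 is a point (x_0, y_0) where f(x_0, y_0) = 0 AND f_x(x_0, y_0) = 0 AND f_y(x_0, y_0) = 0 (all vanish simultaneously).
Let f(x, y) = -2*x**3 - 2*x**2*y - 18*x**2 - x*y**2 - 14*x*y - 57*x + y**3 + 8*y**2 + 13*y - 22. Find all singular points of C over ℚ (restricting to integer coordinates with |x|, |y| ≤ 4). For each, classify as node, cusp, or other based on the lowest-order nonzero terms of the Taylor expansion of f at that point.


Singular points: {(-2, -3)}; classification: cusp.

Compute partial derivatives:
  f_x = -6*x**2 - 4*x*y - 36*x - y**2 - 14*y - 57.
  f_y = -2*x**2 - 2*x*y - 14*x + 3*y**2 + 16*y + 13.
Scan x_0 ∈ {−4, ..., 4}. For each x_0, f_y(x_0, y) is a polynomial in y; find its integer roots y ∈ {−4, ..., 4}, then test f_x and f at those candidates.
  x = -4: f_y(-4, y) = 3*y**2 + 24*y + 37; no integer root y with |y| ≤ 4.
  x = -3: f_y(-3, y) = 3*y**2 + 22*y + 37; no integer root y with |y| ≤ 4.
  x = -2: f_y(-2, y) = 3*y**2 + 20*y + 33; vanishes at y ∈ {-3}. (-2, -3): f_x = 0, f = 0 — SINGULAR.
  x = -1: f_y(-1, y) = 3*y**2 + 18*y + 25; no integer root y with |y| ≤ 4.
  x = 0: f_y(0, y) = 3*y**2 + 16*y + 13; vanishes at y ∈ {-1}. (0, -1): f_x = -44 ≠ 0.
  x = 1: f_y(1, y) = 3*y**2 + 14*y - 3; no integer root y with |y| ≤ 4.
  x = 2: f_y(2, y) = 3*y**2 + 12*y - 23; no integer root y with |y| ≤ 4.
  x = 3: f_y(3, y) = 3*y**2 + 10*y - 47; no integer root y with |y| ≤ 4.
  x = 4: f_y(4, y) = 3*y**2 + 8*y - 75; no integer root y with |y| ≤ 4.
Only singular point on the grid: (-2, -3).
Classify: substitute x = -2 + u, y = -3 + v and expand: f = -2*u**3 - 2*u**2*v - u*v**2 + v**3 + v**2.
No constant or linear terms (consistent with a singular point). Quadratic part: v**2. Cubic part: -2*u**3 - 2*u**2*v - u*v**2 + v**3.
The quadratic part v**2 is a perfect square, so there is a single (double) tangent line v = 0, i.e. y = -3. Restricting the cubic part to that line (v = 0) leaves -2*u**3 ≠ 0, so f is not divisible by v and the branch is v² ≈ 2*u**3 to lowest order — this is a cusp.
Classification: cusp.


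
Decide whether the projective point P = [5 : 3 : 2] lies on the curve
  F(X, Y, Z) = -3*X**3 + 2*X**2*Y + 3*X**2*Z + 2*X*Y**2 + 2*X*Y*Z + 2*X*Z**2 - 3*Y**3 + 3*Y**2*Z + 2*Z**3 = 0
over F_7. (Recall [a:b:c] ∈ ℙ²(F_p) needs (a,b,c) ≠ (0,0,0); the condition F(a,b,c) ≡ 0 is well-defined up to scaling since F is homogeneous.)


F(5,3,2) ≡ 6 (mod 7); P is NOT on the curve.

Evaluate F(5, 3, 2) term-by-term (mod 7).
  -3*X**3 ↦ -3·125·1·1 = -375
  2*X**2*Y ↦ 2·25·3·1 = 150
  3*X**2*Z ↦ 3·25·1·2 = 150
  2*X*Y**2 ↦ 2·5·9·1 = 90
  2*X*Y*Z ↦ 2·5·3·2 = 60
  2*X*Z**2 ↦ 2·5·1·4 = 40
  -3*Y**3 ↦ -3·1·27·1 = -81
  3*Y**2*Z ↦ 3·1·9·2 = 54
  2*Z**3 ↦ 2·1·1·8 = 16
Sum: F(5, 3, 2) = (-375) + (150) + (150) + (90) + (60) + (40) + (-81) + (54) + (16) = 104.
Reducing mod 7: 104 ≡ 6 (mod 7).
Since F(a, b, c) ≡ 6 ≠ 0 (mod 7), P does NOT lie on the curve.


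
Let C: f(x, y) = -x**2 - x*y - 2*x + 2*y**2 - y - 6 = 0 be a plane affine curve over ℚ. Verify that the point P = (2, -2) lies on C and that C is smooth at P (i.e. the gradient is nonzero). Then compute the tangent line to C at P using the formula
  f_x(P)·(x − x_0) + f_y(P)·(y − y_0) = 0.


Tangent line at P: -4*x - 11*y - 14 = 0.

Step 1: f(2, -2) = 0, so P lies on C.
Step 2: partial derivatives
  f_x(x, y) = -2*x - y - 2, f_y(x, y) = -x + 4*y - 1.
  f_x(P) = -4, f_y(P) = -11 (gradient nonzero, so P is smooth).
Step 3: tangent line at P: -4·(x − 2) + -11·(y − -2) = 0.
Expanding: -4*x - 11*y - 14 = 0.


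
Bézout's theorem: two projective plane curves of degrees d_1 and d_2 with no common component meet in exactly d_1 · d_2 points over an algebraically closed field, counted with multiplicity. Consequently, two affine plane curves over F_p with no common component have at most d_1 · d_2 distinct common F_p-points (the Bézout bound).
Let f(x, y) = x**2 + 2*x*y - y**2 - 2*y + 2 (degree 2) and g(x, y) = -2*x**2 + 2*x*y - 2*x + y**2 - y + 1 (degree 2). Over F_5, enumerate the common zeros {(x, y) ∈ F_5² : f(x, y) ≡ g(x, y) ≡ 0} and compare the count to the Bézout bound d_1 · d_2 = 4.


Common zeros: ∅; count = 0; Bézout bound = 4.

deg(f) = 2, deg(g) = 2, so Bézout bound = 4.
Scan x ∈ F_5. For each x, list the y ∈ F_5 with f(x, y) ≡ 0 and those with g(x, y) ≡ 0 (mod 5); the common zeros in that column are the intersection.
  x = 0: f ≡ 0 at y ∈ ∅; g ≡ 0 at y ∈ ∅; common: ∅.
  x = 1: f ≡ 0 at y ∈ ∅; g ≡ 0 at y ∈ ∅; common: ∅.
  x = 2: f ≡ 0 at y ∈ ∅; g ≡ 0 at y ∈ ∅; common: ∅.
  x = 3: f ≡ 0 at y ∈ {2}; g ≡ 0 at y ∈ ∅; common: ∅.
  x = 4: f ≡ 0 at y ∈ ∅; g ≡ 0 at y ∈ {4}; common: ∅.
Collecting: common zeros = ∅, so the count is 0.
Comparison with the Bézout bound: 0 ≤ 4 = deg(f)·deg(g), as expected for curves with no common component (the affine F_5-count falls short of the bound because intersections may lie at infinity, over extension fields, or carry multiplicity).


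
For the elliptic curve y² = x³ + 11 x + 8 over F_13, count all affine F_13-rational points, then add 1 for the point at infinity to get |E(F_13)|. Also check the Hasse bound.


Affine points = {(2, 5), (2, 8), (3, 4), (3, 9), (4, 5), (4, 8), (6, 2), (6, 11), (7, 5), (7, 8), (8, 6), (8, 7), (9, 2), (9, 11), (10, 0), (11, 2), (11, 11), (12, 3), (12, 10)}; affine count = 19; |E(F_13)| = 20.

Discriminant check: Δ ∝ 4a³ + 27b² = 4·11³ + 27·8² = 4·1331 + 27·64 ≡ 6 (mod 13). Nonzero ⇒ E is nonsingular.
For each x ∈ F_13, compute rhs = x³ + 11·x + 8 mod 13, then count y ∈ F_13 with y² ≡ rhs.
  x = 0: rhs = 8, matching y values: none (0 points).
  x = 1: rhs = 7, matching y values: none (0 points).
  x = 2: rhs = 12, matching y values: 5, 8 (2 points).
  x = 3: rhs = 3, matching y values: 4, 9 (2 points).
  x = 4: rhs = 12, matching y values: 5, 8 (2 points).
  x = 5: rhs = 6, matching y values: none (0 points).
  x = 6: rhs = 4, matching y values: 2, 11 (2 points).
  x = 7: rhs = 12, matching y values: 5, 8 (2 points).
  x = 8: rhs = 10, matching y values: 6, 7 (2 points).
  x = 9: rhs = 4, matching y values: 2, 11 (2 points).
  x = 10: rhs = 0, matching y values: 0 (1 points).
  x = 11: rhs = 4, matching y values: 2, 11 (2 points).
  x = 12: rhs = 9, matching y values: 3, 10 (2 points).
Total affine count: 19.
Full point count |E(F_13)| = 19 + 1 = 20.
Hasse bound: |20 − (13+1)| = |6| = 6 ≤ 2√13 ≈ 7.2111 ✓.


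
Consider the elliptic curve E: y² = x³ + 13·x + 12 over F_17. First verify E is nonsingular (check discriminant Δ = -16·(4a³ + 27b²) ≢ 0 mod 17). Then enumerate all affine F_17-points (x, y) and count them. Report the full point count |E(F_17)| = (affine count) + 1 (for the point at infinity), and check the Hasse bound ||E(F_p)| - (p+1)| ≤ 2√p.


Affine points = {(1, 3), (1, 14), (4, 3), (4, 14), (5, 7), (5, 10), (6, 0), (7, 2), (7, 15), (8, 4), (8, 13), (9, 5), (9, 12), (12, 3), (12, 14), (13, 7), (13, 10), (16, 7), (16, 10)}; affine count = 19; |E(F_17)| = 20.

Discriminant check: Δ ∝ 4a³ + 27b² = 4·13³ + 27·12² = 4·2197 + 27·144 ≡ 11 (mod 17). Nonzero ⇒ E is nonsingular.
For each x ∈ F_17, compute rhs = x³ + 13·x + 12 mod 17, then count y ∈ F_17 with y² ≡ rhs.
  x = 0: rhs = 12, matching y values: none (0 points).
  x = 1: rhs = 9, matching y values: 3, 14 (2 points).
  x = 2: rhs = 12, matching y values: none (0 points).
  x = 3: rhs = 10, matching y values: none (0 points).
  x = 4: rhs = 9, matching y values: 3, 14 (2 points).
  x = 5: rhs = 15, matching y values: 7, 10 (2 points).
  x = 6: rhs = 0, matching y values: 0 (1 points).
  x = 7: rhs = 4, matching y values: 2, 15 (2 points).
  x = 8: rhs = 16, matching y values: 4, 13 (2 points).
  x = 9: rhs = 8, matching y values: 5, 12 (2 points).
  x = 10: rhs = 3, matching y values: none (0 points).
  x = 11: rhs = 7, matching y values: none (0 points).
  x = 12: rhs = 9, matching y values: 3, 14 (2 points).
  x = 13: rhs = 15, matching y values: 7, 10 (2 points).
  x = 14: rhs = 14, matching y values: none (0 points).
  x = 15: rhs = 12, matching y values: none (0 points).
  x = 16: rhs = 15, matching y values: 7, 10 (2 points).
Total affine count: 19.
Full point count |E(F_17)| = 19 + 1 = 20.
Hasse bound: |20 − (17+1)| = |2| = 2 ≤ 2√17 ≈ 8.2462 ✓.


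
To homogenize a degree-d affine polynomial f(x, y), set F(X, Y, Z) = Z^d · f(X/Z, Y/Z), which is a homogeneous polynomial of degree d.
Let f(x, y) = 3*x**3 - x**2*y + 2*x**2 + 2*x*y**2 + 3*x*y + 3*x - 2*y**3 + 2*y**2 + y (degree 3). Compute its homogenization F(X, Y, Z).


F(X, Y, Z) = 3*X**3 - X**2*Y + 2*X**2*Z + 2*X*Y**2 + 3*X*Y*Z + 3*X*Z**2 - 2*Y**3 + 2*Y**2*Z + Y*Z**2

deg(f) = 3.
Substitute x = X/Z, y = Y/Z into f, then multiply by Z^3.
  monomial 3·x^3·y^0 ↦ 3·X^3·Y^0·Z^0.
  monomial -1·x^2·y^1 ↦ -1·X^2·Y^1·Z^0.
  monomial 2·x^2·y^0 ↦ 2·X^2·Y^0·Z^1.
  monomial 2·x^1·y^2 ↦ 2·X^1·Y^2·Z^0.
  monomial 3·x^1·y^1 ↦ 3·X^1·Y^1·Z^1.
  monomial 3·x^1·y^0 ↦ 3·X^1·Y^0·Z^2.
  monomial -2·x^0·y^3 ↦ -2·X^0·Y^3·Z^0.
  monomial 2·x^0·y^2 ↦ 2·X^0·Y^2·Z^1.
  monomial 1·x^0·y^1 ↦ 1·X^0·Y^1·Z^2.
Collecting: F(X, Y, Z) = 3*X**3 - X**2*Y + 2*X**2*Z + 2*X*Y**2 + 3*X*Y*Z + 3*X*Z**2 - 2*Y**3 + 2*Y**2*Z + Y*Z**2.


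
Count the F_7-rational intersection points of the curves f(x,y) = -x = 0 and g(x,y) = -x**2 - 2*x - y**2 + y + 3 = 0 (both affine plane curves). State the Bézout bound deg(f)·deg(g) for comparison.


Common zeros: ∅; count = 0; Bézout bound = 2.

deg(f) = 1, deg(g) = 2, so Bézout bound = 2.
Scan x ∈ F_7. For each x, list the y ∈ F_7 with f(x, y) ≡ 0 and those with g(x, y) ≡ 0 (mod 7); the common zeros in that column are the intersection.
  x = 0: f ≡ 0 at y ∈ {0, 1, 2, 3, 4, 5, 6}; g ≡ 0 at y ∈ ∅; common: ∅.
  x = 1: f ≡ 0 at y ∈ ∅; g ≡ 0 at y ∈ {0, 1}; common: ∅.
  x = 2: f ≡ 0 at y ∈ ∅; g ≡ 0 at y ∈ {2, 6}; common: ∅.
  x = 3: f ≡ 0 at y ∈ ∅; g ≡ 0 at y ∈ {2, 6}; common: ∅.
  x = 4: f ≡ 0 at y ∈ ∅; g ≡ 0 at y ∈ {0, 1}; common: ∅.
  x = 5: f ≡ 0 at y ∈ ∅; g ≡ 0 at y ∈ ∅; common: ∅.
  x = 6: f ≡ 0 at y ∈ ∅; g ≡ 0 at y ∈ ∅; common: ∅.
Collecting: common zeros = ∅, so the count is 0.
Comparison with the Bézout bound: 0 ≤ 2 = deg(f)·deg(g), as expected for curves with no common component (the affine F_7-count falls short of the bound because intersections may lie at infinity, over extension fields, or carry multiplicity).


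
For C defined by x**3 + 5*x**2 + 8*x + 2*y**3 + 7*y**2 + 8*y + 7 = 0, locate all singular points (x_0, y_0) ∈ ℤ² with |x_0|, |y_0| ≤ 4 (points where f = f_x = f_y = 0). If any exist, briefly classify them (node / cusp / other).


Singular points: {(-2, -1)}; classification: node.

Compute partial derivatives:
  f_x = 3*x**2 + 10*x + 8.
  f_y = 6*y**2 + 14*y + 8.
Scan x_0 ∈ {−4, ..., 4}. For each x_0, f_y(x_0, y) is a polynomial in y; find its integer roots y ∈ {−4, ..., 4}, then test f_x and f at those candidates.
  x = -4: f_y(-4, y) = 6*y**2 + 14*y + 8; vanishes at y ∈ {-1}. (-4, -1): f_x = 16 ≠ 0.
  x = -3: f_y(-3, y) = 6*y**2 + 14*y + 8; vanishes at y ∈ {-1}. (-3, -1): f_x = 5 ≠ 0.
  x = -2: f_y(-2, y) = 6*y**2 + 14*y + 8; vanishes at y ∈ {-1}. (-2, -1): f_x = 0, f = 0 — SINGULAR.
  x = -1: f_y(-1, y) = 6*y**2 + 14*y + 8; vanishes at y ∈ {-1}. (-1, -1): f_x = 1 ≠ 0.
  x = 0: f_y(0, y) = 6*y**2 + 14*y + 8; vanishes at y ∈ {-1}. (0, -1): f_x = 8 ≠ 0.
  x = 1: f_y(1, y) = 6*y**2 + 14*y + 8; vanishes at y ∈ {-1}. (1, -1): f_x = 21 ≠ 0.
  x = 2: f_y(2, y) = 6*y**2 + 14*y + 8; vanishes at y ∈ {-1}. (2, -1): f_x = 40 ≠ 0.
  x = 3: f_y(3, y) = 6*y**2 + 14*y + 8; vanishes at y ∈ {-1}. (3, -1): f_x = 65 ≠ 0.
  x = 4: f_y(4, y) = 6*y**2 + 14*y + 8; vanishes at y ∈ {-1}. (4, -1): f_x = 96 ≠ 0.
Only singular point on the grid: (-2, -1).
Classify: substitute x = -2 + u, y = -1 + v and expand: f = u**3 - u**2 + 2*v**3 + v**2.
No constant or linear terms (consistent with a singular point). Quadratic part: -u**2 + v**2. Cubic part: u**3 + 2*v**3.
The quadratic part v**2 - u**2 = (v − u)(v + u) splits into two distinct linear factors, so there are two distinct tangent lines y − -1 = ±(x − -2) — this is a node (ordinary double point).
Classification: node.


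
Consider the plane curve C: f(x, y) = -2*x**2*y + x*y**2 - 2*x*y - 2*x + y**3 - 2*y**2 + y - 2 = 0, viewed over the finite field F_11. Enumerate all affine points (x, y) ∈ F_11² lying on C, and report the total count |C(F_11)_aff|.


Affine F_11-points: {(0, 2), (2, 8), (4, 6), (5, 2), (5, 8), (5, 9), (7, 1), (7, 6), (7, 10), (8, 1), (9, 10), (10, 0), (10, 5), (10, 9)}; count = 14.

For each of the 121 pairs (x, y) ∈ F_11², evaluate f(x, y) mod 11. Record the zeros.
  x = 0: [0↦9, 1↦9, 2↦0, 3↦10, 4↦1, 5↦1, 6↦5, 7↦8, 8↦5, 9↦2, 10↦5]  zeros at y ∈ {2}
  x = 1: [0↦7, 1↦4, 2↦5, 3↦5, 4↦10, 5↦4, 6↦4, 7↦5, 8↦2, 9↦1, 10↦8]  zeros at y ∈ ∅
  x = 2: [0↦5, 1↦6, 2↦2, 3↦10, 4↦3, 5↦9, 6↦1, 7↦7, 8↦0, 9↦8, 10↦4]  zeros at y ∈ {8}
  x = 3: [0↦3, 1↦4, 2↦2, 3↦3, 4↦2, 5↦5, 6↦7, 7↦3, 8↦10, 9↦1, 10↦4]  zeros at y ∈ ∅
  x = 4: [0↦1, 1↦9, 2↦5, 3↦6, 4↦7, 5↦3, 6↦0, 7↦4, 8↦10, 9↦2, 10↦8]  zeros at y ∈ {6}
  x = 5: [0↦10, 1↦10, 2↦0, 3↦8, 4↦7, 5↦3, 6↦2, 7↦10, 8↦0, 9↦0, 10↦5]  zeros at y ∈ {2, 8, 9}
  x = 6: [0↦8, 1↦7, 2↦9, 3↦9, 4↦2, 5↦5, 6↦2, 7↦10, 8↦2, 9↦6, 10↦6]  zeros at y ∈ ∅
  x = 7: [0↦6, 1↦0, 2↦10, 3↦9, 4↦3, 5↦9, 6↦0, 7↦4, 8↦5, 9↦9, 10↦0]  zeros at y ∈ {1, 6, 10}
  x = 8: [0↦4, 1↦0, 2↦3, 3↦8, 4↦10, 5↦4, 6↦7, 7↦3, 8↦9, 9↦9, 10↦9]  zeros at y ∈ {1}
  x = 9: [0↦2, 1↦7, 2↦10, 3↦6, 4↦1, 5↦1, 6↦1, 7↦7, 8↦3, 9↦6, 10↦0]  zeros at y ∈ {10}
  x = 10: [0↦0, 1↦10, 2↦9, 3↦3, 4↦9, 5↦0, 6↦4, 7↦5, 8↦9, 9↦0, 10↦6]  zeros at y ∈ {0, 5, 9}
Collecting zeros: affine points = {(0, 2), (2, 8), (4, 6), (5, 2), (5, 8), (5, 9), (7, 1), (7, 6), (7, 10), (8, 1), (9, 10), (10, 0), (10, 5), (10, 9)}.
Total count |C(F_11)_aff| = 14.


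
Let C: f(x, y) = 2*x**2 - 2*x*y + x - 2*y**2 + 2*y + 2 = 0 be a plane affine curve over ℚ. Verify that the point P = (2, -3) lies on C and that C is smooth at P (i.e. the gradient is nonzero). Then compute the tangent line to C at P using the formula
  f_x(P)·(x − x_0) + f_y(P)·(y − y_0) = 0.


Tangent line at P: 15*x + 10*y = 0.

Step 1: f(2, -3) = 0, so P lies on C.
Step 2: partial derivatives
  f_x(x, y) = 4*x - 2*y + 1, f_y(x, y) = -2*x - 4*y + 2.
  f_x(P) = 15, f_y(P) = 10 (gradient nonzero, so P is smooth).
Step 3: tangent line at P: 15·(x − 2) + 10·(y − -3) = 0.
Expanding: 15*x + 10*y = 0.


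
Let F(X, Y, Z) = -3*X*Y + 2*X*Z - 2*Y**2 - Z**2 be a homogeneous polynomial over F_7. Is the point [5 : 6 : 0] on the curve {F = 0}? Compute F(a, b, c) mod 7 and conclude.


F(5,6,0) ≡ 6 (mod 7); P is NOT on the curve.

Evaluate F(5, 6, 0) term-by-term (mod 7).
  -3*X*Y ↦ -3·5·6·1 = -90
  2*X*Z ↦ 2·5·1·0 = 0
  -2*Y**2 ↦ -2·1·36·1 = -72
  -Z**2 ↦ -1·1·1·0 = 0
Sum: F(5, 6, 0) = (-90) + (0) + (-72) + (0) = -162.
Reducing mod 7: -162 ≡ 6 (mod 7).
Since F(a, b, c) ≡ 6 ≠ 0 (mod 7), P does NOT lie on the curve.


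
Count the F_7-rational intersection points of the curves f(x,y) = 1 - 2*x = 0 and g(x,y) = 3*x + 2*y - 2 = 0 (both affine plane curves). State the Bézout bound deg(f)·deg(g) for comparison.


Common zeros: {(4, 2)}; count = 1; Bézout bound = 1.

deg(f) = 1, deg(g) = 1, so Bézout bound = 1.
Scan x ∈ F_7. For each x, list the y ∈ F_7 with f(x, y) ≡ 0 and those with g(x, y) ≡ 0 (mod 7); the common zeros in that column are the intersection.
  x = 0: f ≡ 0 at y ∈ ∅; g ≡ 0 at y ∈ {1}; common: ∅.
  x = 1: f ≡ 0 at y ∈ ∅; g ≡ 0 at y ∈ {3}; common: ∅.
  x = 2: f ≡ 0 at y ∈ ∅; g ≡ 0 at y ∈ {5}; common: ∅.
  x = 3: f ≡ 0 at y ∈ ∅; g ≡ 0 at y ∈ {0}; common: ∅.
  x = 4: f ≡ 0 at y ∈ {0, 1, 2, 3, 4, 5, 6}; g ≡ 0 at y ∈ {2}; common: {2}.
  x = 5: f ≡ 0 at y ∈ ∅; g ≡ 0 at y ∈ {4}; common: ∅.
  x = 6: f ≡ 0 at y ∈ ∅; g ≡ 0 at y ∈ {6}; common: ∅.
Collecting: common zeros = {(4, 2)}, so the count is 1.
Comparison with the Bézout bound: 1 ≤ 1 = deg(f)·deg(g), as expected for curves with no common component (the bound is attained).
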